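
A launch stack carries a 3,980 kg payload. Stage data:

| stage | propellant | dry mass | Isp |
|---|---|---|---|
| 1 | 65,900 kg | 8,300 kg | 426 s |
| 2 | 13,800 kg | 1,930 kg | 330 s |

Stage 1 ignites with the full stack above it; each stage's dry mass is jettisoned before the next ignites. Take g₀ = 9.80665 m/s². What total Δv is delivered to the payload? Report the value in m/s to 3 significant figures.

Δv ≈ 8950 m/s

Ignition mass of stage 1 = 65,900+8,300 + 13,800+1,930 + 3,980 = 93,910 kg.
Stage 1: m₀ = 93,910 kg, m_f = 93,910 − 65,900 = 28,010 kg; Δv = 426×9.80665×ln(3.353) = 4177.6×1.2098 ≈ 5054 m/s.
Stage 2: m₀ = 19,710 kg, m_f = 19,710 − 13,800 = 5,910 kg; Δv = 330×9.80665×ln(3.335) = 3236.2×1.2045 ≈ 3898 m/s.
Total Δv = 5054 + 3898 = 8952 m/s.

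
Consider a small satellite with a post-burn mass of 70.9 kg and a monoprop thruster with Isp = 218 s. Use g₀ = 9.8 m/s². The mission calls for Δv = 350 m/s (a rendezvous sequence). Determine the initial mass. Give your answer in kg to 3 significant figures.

v_e = Isp · g₀ = 218 × 9.8 = 2136.4 m/s.
By the Tsiolkovsky rocket equation, m₀/m_f = exp(Δv / v_e) = exp(350 / 2136.4) = exp(0.1638) = 1.1780.
m₀ = m_f × 1.1780 = 70.9 × 1.1780 = 83.5202 kg.

initial mass ≈ 83.5 kg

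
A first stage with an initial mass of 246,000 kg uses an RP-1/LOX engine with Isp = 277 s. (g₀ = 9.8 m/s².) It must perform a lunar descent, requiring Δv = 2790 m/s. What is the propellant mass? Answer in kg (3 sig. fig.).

v_e = Isp · g₀ = 277 × 9.8 = 2714.6 m/s.
m₀/m_f = exp(Δv / v_e) = exp(2790 / 2714.6) = exp(1.0278) = 2.7948.
m_f = 246,000 / 2.7948 = 88,020.6 kg, so propellant = m₀ − m_f = 246,000 − 88,020.6 = 157,979.4 kg.

propellant mass ≈ 158000 kg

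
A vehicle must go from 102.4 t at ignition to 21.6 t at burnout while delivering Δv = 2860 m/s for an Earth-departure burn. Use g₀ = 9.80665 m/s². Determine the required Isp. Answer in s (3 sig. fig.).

ln(m₀/m_f) = ln(102400/21600) = ln(4.741) = 1.5562.
v_e = Δv / ln(m₀/m_f) = 2860 / 1.5562 = 1837.8 m/s.
Isp = v_e / g₀ = 1837.8 / 9.80665 = 187.4 s.

Isp ≈ 187 s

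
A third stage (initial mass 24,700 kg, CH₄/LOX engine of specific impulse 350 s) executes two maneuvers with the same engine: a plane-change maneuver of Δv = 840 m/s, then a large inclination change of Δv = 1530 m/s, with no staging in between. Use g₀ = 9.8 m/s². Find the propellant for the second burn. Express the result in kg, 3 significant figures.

v_e = Isp · g₀ = 350 × 9.8 = 3430.0 m/s.
After the first burn: m = 24700 × exp(−840/3430.0) = 24700 × 0.78278 = 19,334.7 kg.
After the second burn: m = 19,334.7 × exp(−1530/3430.0) = 19,334.7 × 0.64014 = 12,376.9 kg.
Second-burn propellant = 19,334.7 − 12,376.9 = 6,957.8 kg.

propellant for the second burn ≈ 6960 kg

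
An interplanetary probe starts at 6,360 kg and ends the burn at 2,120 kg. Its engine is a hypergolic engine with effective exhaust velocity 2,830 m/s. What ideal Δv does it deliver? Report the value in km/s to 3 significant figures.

From the ideal rocket equation, Δv = v_e · ln(m₀/m_f) = 2830.0 × ln(3) = 2830.0 × 1.0986 ≈ 3109.1 m/s.

Δv ≈ 3.11 km/s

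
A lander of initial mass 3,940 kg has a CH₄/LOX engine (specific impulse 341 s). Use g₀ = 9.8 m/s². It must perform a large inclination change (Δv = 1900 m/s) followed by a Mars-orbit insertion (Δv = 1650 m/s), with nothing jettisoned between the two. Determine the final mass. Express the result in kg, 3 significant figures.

final mass ≈ 1360 kg

v_e = Isp · g₀ = 341 × 9.8 = 3341.8 m/s.
After the first burn: m = 3940 × exp(−1900/3341.8) = 3940 × 0.56634 = 2,231.38 kg.
After the second burn: m = 2,231.38 × exp(−1650/3341.8) = 2,231.38 × 0.61034 = 1,361.9 kg.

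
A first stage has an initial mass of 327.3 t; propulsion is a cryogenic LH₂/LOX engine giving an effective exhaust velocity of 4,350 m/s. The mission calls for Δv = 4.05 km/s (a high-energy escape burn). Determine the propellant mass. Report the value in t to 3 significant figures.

propellant mass ≈ 198 t

m₀/m_f = exp(Δv / v_e) = exp(4050 / 4350.0) = exp(0.9310) = 2.5371.
m_f = 327.3 / 2.5371 = 129.006 t, so propellant = m₀ − m_f = 327.3 − 129.006 = 198.294 t.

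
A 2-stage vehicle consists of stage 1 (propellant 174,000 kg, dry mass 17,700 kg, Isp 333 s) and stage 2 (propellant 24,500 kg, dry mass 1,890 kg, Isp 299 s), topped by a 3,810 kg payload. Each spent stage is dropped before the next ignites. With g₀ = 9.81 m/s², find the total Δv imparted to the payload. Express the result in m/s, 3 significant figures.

Δv ≈ 9900 m/s

Ignition mass of stage 1 = 174,000+17,700 + 24,500+1,890 + 3,810 = 221,900 kg.
Stage 1: m₀ = 221,900 kg, m_f = 221,900 − 174,000 = 47,900 kg; Δv = 333×9.81×ln(4.633) = 3266.7×1.5331 ≈ 5008 m/s.
Stage 2: m₀ = 30,200 kg, m_f = 30,200 − 24,500 = 5,700 kg; Δv = 299×9.81×ln(5.298) = 2933.2×1.6674 ≈ 4891 m/s.
Total Δv = 5008 + 4891 = 9899 m/s.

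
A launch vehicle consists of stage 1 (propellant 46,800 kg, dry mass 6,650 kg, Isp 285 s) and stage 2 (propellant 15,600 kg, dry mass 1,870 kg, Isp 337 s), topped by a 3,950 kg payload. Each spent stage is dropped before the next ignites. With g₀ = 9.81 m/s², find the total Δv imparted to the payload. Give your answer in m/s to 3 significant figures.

Δv ≈ 7050 m/s

Ignition mass of stage 1 = 46,800+6,650 + 15,600+1,870 + 3,950 = 74,870 kg.
Stage 1: m₀ = 74,870 kg, m_f = 74,870 − 46,800 = 28,070 kg; Δv = 285×9.81×ln(2.667) = 2795.9×0.9811 ≈ 2743 m/s.
Stage 2: m₀ = 21,420 kg, m_f = 21,420 − 15,600 = 5,820 kg; Δv = 337×9.81×ln(3.68) = 3306.0×1.3030 ≈ 4308 m/s.
Total Δv = 2743 + 4308 = 7051 m/s.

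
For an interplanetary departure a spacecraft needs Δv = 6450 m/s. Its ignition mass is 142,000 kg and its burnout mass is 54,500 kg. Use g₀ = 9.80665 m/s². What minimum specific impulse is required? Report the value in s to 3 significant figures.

ln(m₀/m_f) = ln(142000/54500) = ln(2.606) = 0.9576.
From the ideal rocket equation, v_e = Δv / ln(m₀/m_f) = 6450 / 0.9576 = 6735.4 m/s.
Isp = v_e / g₀ = 6735.4 / 9.80665 = 686.8 s.

Isp ≈ 687 s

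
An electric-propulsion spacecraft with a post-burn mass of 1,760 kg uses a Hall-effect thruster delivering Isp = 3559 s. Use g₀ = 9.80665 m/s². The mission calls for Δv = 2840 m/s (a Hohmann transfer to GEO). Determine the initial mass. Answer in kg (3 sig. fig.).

v_e = Isp · g₀ = 3559 × 9.80665 = 34901.9 m/s.
m₀/m_f = exp(Δv / v_e) = exp(2840 / 34901.9) = exp(0.0814) = 1.0848.
m₀ = m_f × 1.0848 = 1,760 × 1.0848 = 1,909.25 kg.

initial mass ≈ 1910 kg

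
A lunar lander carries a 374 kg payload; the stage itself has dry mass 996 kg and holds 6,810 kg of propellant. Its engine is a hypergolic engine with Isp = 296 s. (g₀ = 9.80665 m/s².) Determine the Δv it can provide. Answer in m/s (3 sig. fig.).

Δv ≈ 5190 m/s

v_e = Isp · g₀ = 296 × 9.80665 = 2902.8 m/s.
m₀ = payload + dry + propellant = 374 + 996 + 6,810 = 8,180 kg.
m_f = payload + dry = 374 + 996 = 1,370 kg.
From the ideal rocket equation, Δv = v_e · ln(m₀/m_f) = 2902.8 × ln(5.971) = 2902.8 × 1.7869 ≈ 5186.9 m/s.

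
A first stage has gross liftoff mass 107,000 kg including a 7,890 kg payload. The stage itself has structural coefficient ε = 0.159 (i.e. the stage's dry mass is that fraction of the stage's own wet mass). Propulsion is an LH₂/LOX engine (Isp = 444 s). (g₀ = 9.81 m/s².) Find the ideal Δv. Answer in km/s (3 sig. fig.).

Stage wet mass = m₀ − payload = 107,000 − 7,890 = 99,110 kg.
Stage dry mass = ε × stage wet mass = 0.159 × 99,110 = 15,758.5 kg.
Burnout mass m_f = stage dry + payload = 15,758.5 + 7,890 = 23,648.5 kg.
v_e = Isp · g₀ = 444 × 9.81 = 4355.6 m/s.
Rocket equation: Δv = v_e · ln(107,000/23,648.5) = 4355.6 × ln(4.525) = 4355.6 × 1.5095 ≈ 6575 m/s.

Δv ≈ 6.57 km/s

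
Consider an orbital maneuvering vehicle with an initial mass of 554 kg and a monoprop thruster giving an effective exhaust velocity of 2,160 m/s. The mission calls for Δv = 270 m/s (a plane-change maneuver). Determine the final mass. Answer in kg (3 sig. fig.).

m₀/m_f = exp(Δv / v_e) = exp(270 / 2160.0) = exp(0.1250) = 1.1331.
m_f = m₀ / 1.1331 = 554 / 1.1331 = 488.924 kg.

final mass ≈ 489 kg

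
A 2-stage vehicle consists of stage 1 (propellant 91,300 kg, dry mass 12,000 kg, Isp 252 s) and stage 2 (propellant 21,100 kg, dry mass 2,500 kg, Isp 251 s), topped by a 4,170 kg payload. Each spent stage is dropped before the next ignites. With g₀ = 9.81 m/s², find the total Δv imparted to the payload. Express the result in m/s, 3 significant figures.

Δv ≈ 6460 m/s

Ignition mass of stage 1 = 91,300+12,000 + 21,100+2,500 + 4,170 = 131,070 kg.
Stage 1: m₀ = 131,070 kg, m_f = 131,070 − 91,300 = 39,770 kg; Δv = 252×9.81×ln(3.296) = 2472.1×1.1926 ≈ 2948 m/s.
Stage 2: m₀ = 27,770 kg, m_f = 27,770 − 21,100 = 6,670 kg; Δv = 251×9.81×ln(4.163) = 2462.3×1.4263 ≈ 3512 m/s.
Total Δv = 2948 + 3512 = 6460 m/s.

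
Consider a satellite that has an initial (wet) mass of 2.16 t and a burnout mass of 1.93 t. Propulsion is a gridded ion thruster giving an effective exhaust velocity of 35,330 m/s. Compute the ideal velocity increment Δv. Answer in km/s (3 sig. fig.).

Δv ≈ 3.98 km/s

By the Tsiolkovsky rocket equation, Δv = v_e · ln(m₀/m_f) = 35330.0 × ln(1.119) = 35330.0 × 0.1126 ≈ 3977.7 m/s.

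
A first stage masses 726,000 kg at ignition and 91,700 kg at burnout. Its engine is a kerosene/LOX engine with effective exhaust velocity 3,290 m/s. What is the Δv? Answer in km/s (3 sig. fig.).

By the Tsiolkovsky rocket equation, Δv = v_e · ln(m₀/m_f) = 3290.0 × ln(7.917) = 3290.0 × 2.0690 ≈ 6807.1 m/s.

Δv ≈ 6.81 km/s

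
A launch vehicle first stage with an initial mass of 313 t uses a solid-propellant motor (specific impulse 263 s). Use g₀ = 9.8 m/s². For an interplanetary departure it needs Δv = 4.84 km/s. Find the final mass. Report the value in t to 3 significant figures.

v_e = Isp · g₀ = 263 × 9.8 = 2577.4 m/s.
By the Tsiolkovsky rocket equation, m₀/m_f = exp(Δv / v_e) = exp(4840 / 2577.4) = exp(1.8779) = 6.5395.
m_f = m₀ / 6.5395 = 313 / 6.5395 = 47.863 t.

final mass ≈ 47.9 t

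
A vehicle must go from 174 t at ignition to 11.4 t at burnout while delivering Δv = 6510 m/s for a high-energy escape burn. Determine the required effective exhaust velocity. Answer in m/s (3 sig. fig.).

ln(m₀/m_f) = ln(174000/11400) = ln(15.26) = 2.7254.
By the Tsiolkovsky rocket equation, v_e = Δv / ln(m₀/m_f) = 6510 / 2.7254 = 2388.6 m/s.

v_e ≈ 2390 m/s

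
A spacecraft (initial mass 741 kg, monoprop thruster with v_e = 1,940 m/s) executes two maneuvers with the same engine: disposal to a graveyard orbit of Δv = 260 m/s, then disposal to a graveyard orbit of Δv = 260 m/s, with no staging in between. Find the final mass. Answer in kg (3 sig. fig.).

final mass ≈ 567 kg

After the first burn: m = 741 × exp(−260/1940.0) = 741 × 0.87457 = 648.056 kg.
After the second burn: m = 648.056 × exp(−260/1940.0) = 648.056 × 0.87457 = 566.77 kg.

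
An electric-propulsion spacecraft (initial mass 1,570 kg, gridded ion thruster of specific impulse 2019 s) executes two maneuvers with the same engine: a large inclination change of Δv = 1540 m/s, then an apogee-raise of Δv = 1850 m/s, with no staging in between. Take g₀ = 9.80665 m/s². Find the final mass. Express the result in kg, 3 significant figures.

v_e = Isp · g₀ = 2019 × 9.80665 = 19799.6 m/s.
After the first burn: m = 1570 × exp(−1540/19799.6) = 1570 × 0.92517 = 1,452.52 kg.
After the second burn: m = 1,452.52 × exp(−1850/19799.6) = 1,452.52 × 0.91080 = 1,322.96 kg.

final mass ≈ 1320 kg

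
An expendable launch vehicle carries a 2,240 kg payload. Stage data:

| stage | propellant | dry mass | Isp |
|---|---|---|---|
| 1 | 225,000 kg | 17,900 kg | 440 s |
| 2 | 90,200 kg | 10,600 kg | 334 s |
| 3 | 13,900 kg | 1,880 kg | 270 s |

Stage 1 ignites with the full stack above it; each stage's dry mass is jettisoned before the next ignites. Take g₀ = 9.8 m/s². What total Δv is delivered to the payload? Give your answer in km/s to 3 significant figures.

Δv ≈ 12.8 km/s

Ignition mass of stage 1 = 225,000+17,900 + 90,200+10,600 + 13,900+1,880 + 2,240 = 361,720 kg.
Stage 1: m₀ = 361,720 kg, m_f = 361,720 − 225,000 = 136,720 kg; Δv = 440×9.8×ln(2.646) = 4312.0×0.9729 ≈ 4195 m/s.
Stage 2: m₀ = 118,820 kg, m_f = 118,820 − 90,200 = 28,620 kg; Δv = 334×9.8×ln(4.152) = 3273.2×1.4235 ≈ 4659 m/s.
Stage 3: m₀ = 18,020 kg, m_f = 18,020 − 13,900 = 4,120 kg; Δv = 270×9.8×ln(4.374) = 2646.0×1.4756 ≈ 3905 m/s.
Total Δv = 4195 + 4659 + 3905 = 12759 m/s.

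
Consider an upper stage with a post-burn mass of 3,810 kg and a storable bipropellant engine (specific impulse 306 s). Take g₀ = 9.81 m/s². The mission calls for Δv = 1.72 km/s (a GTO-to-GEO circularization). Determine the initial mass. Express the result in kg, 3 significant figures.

v_e = Isp · g₀ = 306 × 9.81 = 3001.9 m/s.
m₀/m_f = exp(Δv / v_e) = exp(1720 / 3001.9) = exp(0.5730) = 1.7735.
m₀ = m_f × 1.7735 = 3,810 × 1.7735 = 6,757.04 kg.

initial mass ≈ 6760 kg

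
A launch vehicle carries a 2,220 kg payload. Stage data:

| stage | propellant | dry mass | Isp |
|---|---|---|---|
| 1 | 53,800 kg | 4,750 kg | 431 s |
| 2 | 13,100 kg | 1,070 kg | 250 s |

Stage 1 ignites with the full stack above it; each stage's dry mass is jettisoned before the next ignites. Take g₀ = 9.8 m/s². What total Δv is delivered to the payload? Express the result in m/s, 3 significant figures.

Ignition mass of stage 1 = 53,800+4,750 + 13,100+1,070 + 2,220 = 74,940 kg.
Stage 1: m₀ = 74,940 kg, m_f = 74,940 − 53,800 = 21,140 kg; Δv = 431×9.8×ln(3.545) = 4223.8×1.2655 ≈ 5345 m/s.
Stage 2: m₀ = 16,390 kg, m_f = 16,390 − 13,100 = 3,290 kg; Δv = 250×9.8×ln(4.982) = 2450.0×1.6058 ≈ 3934 m/s.
Total Δv = 5345 + 3934 = 9279 m/s.

Δv ≈ 9280 m/s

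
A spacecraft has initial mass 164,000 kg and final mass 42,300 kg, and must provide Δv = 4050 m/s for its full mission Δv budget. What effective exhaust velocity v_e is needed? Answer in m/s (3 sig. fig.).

ln(m₀/m_f) = ln(164000/42300) = ln(3.877) = 1.3551.
Using Δv = v_e ln(m₀/m_f): v_e = Δv / ln(m₀/m_f) = 4050 / 1.3551 = 2988.8 m/s.

v_e ≈ 2990 m/s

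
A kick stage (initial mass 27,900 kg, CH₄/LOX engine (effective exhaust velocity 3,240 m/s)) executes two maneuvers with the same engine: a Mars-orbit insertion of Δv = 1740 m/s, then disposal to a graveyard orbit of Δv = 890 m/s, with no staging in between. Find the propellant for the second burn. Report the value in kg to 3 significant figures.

After the first burn: m = 27900 × exp(−1740/3240.0) = 27900 × 0.58448 = 16,307 kg.
After the second burn: m = 16,307 × exp(−890/3240.0) = 16,307 × 0.75981 = 12,390.2 kg.
Second-burn propellant = 16,307 − 12,390.2 = 3,916.8 kg.

propellant for the second burn ≈ 3920 kg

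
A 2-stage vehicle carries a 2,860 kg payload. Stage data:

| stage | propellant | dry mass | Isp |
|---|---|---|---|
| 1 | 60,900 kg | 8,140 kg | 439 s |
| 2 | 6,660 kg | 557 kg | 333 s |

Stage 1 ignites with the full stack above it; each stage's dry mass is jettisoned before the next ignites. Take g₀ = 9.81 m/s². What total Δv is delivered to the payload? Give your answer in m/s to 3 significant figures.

Δv ≈ 9860 m/s

Ignition mass of stage 1 = 60,900+8,140 + 6,660+557 + 2,860 = 79,117 kg.
Stage 1: m₀ = 79,117 kg, m_f = 79,117 − 60,900 = 18,217 kg; Δv = 439×9.81×ln(4.343) = 4306.6×1.4686 ≈ 6325 m/s.
Stage 2: m₀ = 10,077 kg, m_f = 10,077 − 6,660 = 3,417 kg; Δv = 333×9.81×ln(2.949) = 3266.7×1.0815 ≈ 3533 m/s.
Total Δv = 6325 + 3533 = 9858 m/s.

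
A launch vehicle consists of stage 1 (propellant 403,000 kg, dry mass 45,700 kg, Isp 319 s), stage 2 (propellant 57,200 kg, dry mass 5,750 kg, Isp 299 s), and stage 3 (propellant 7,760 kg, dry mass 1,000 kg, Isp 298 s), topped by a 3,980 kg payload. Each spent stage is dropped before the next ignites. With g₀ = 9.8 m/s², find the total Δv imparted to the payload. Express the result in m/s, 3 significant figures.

Δv ≈ 11400 m/s

Ignition mass of stage 1 = 403,000+45,700 + 57,200+5,750 + 7,760+1,000 + 3,980 = 524,390 kg.
Stage 1: m₀ = 524,390 kg, m_f = 524,390 − 403,000 = 121,390 kg; Δv = 319×9.8×ln(4.32) = 3126.2×1.4632 ≈ 4574 m/s.
Stage 2: m₀ = 75,690 kg, m_f = 75,690 − 57,200 = 18,490 kg; Δv = 299×9.8×ln(4.094) = 2930.2×1.4094 ≈ 4130 m/s.
Stage 3: m₀ = 12,740 kg, m_f = 12,740 − 7,760 = 4,980 kg; Δv = 298×9.8×ln(2.558) = 2920.4×0.9393 ≈ 2743 m/s.
Total Δv = 4574 + 4130 + 2743 = 11447 m/s.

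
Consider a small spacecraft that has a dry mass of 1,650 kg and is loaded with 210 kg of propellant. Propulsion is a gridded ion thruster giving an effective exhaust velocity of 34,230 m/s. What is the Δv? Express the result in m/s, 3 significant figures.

Δv ≈ 4100 m/s

m₀ = m_dry + m_prop = 1,650 + 210 = 1,860 kg.
Δv = v_e · ln(m₀/m_f) = 34230.0 × ln(1.127) = 34230.0 × 0.1198 ≈ 4100.8 m/s.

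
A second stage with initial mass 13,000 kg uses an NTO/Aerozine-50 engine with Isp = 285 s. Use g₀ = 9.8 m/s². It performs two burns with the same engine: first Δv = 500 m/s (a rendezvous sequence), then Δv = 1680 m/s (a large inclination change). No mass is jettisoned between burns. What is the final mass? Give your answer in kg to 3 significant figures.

final mass ≈ 5960 kg

v_e = Isp · g₀ = 285 × 9.8 = 2793.0 m/s.
After the first burn: m = 13000 × exp(−500/2793.0) = 13000 × 0.83609 = 10,869.2 kg.
After the second burn: m = 10,869.2 × exp(−1680/2793.0) = 10,869.2 × 0.54799 = 5,956.21 kg.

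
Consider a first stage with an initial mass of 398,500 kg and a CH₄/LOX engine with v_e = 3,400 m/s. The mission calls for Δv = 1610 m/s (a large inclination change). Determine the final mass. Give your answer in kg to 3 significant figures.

From the ideal rocket equation, m₀/m_f = exp(Δv / v_e) = exp(1610 / 3400.0) = exp(0.4735) = 1.6057.
m_f = m₀ / 1.6057 = 398,500 / 1.6057 = 248,178 kg.

final mass ≈ 248000 kg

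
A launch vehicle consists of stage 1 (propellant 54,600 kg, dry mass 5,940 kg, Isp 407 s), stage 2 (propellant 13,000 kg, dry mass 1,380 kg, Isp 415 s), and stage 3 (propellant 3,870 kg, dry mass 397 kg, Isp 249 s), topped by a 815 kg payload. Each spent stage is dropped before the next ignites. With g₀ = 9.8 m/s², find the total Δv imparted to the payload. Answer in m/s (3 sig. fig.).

Δv ≈ 12600 m/s

Ignition mass of stage 1 = 54,600+5,940 + 13,000+1,380 + 3,870+397 + 815 = 80,002 kg.
Stage 1: m₀ = 80,002 kg, m_f = 80,002 − 54,600 = 25,402 kg; Δv = 407×9.8×ln(3.149) = 3988.6×1.1472 ≈ 4576 m/s.
Stage 2: m₀ = 19,462 kg, m_f = 19,462 − 13,000 = 6,462 kg; Δv = 415×9.8×ln(3.012) = 4067.0×1.1025 ≈ 4484 m/s.
Stage 3: m₀ = 5,082 kg, m_f = 5,082 − 3,870 = 1,212 kg; Δv = 249×9.8×ln(4.193) = 2440.2×1.4334 ≈ 3498 m/s.
Total Δv = 4576 + 4484 + 3498 = 12558 m/s.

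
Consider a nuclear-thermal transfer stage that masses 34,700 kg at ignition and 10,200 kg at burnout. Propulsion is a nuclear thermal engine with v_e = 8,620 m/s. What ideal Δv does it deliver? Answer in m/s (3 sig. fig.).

Δv ≈ 10600 m/s

Δv = v_e · ln(m₀/m_f) = 8620.0 × ln(3.402) = 8620.0 × 1.2244 ≈ 10553.9 m/s.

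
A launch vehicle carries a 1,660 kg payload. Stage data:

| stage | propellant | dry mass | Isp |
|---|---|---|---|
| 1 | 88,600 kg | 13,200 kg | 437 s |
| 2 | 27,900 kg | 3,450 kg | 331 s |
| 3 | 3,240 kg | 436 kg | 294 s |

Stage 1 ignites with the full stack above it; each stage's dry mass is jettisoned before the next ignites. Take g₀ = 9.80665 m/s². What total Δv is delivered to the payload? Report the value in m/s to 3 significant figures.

Ignition mass of stage 1 = 88,600+13,200 + 27,900+3,450 + 3,240+436 + 1,660 = 138,486 kg.
Stage 1: m₀ = 138,486 kg, m_f = 138,486 − 88,600 = 49,886 kg; Δv = 437×9.80665×ln(2.776) = 4285.5×1.0210 ≈ 4376 m/s.
Stage 2: m₀ = 36,686 kg, m_f = 36,686 − 27,900 = 8,786 kg; Δv = 331×9.80665×ln(4.176) = 3246.0×1.4292 ≈ 4639 m/s.
Stage 3: m₀ = 5,336 kg, m_f = 5,336 − 3,240 = 2,096 kg; Δv = 294×9.80665×ln(2.546) = 2883.2×0.9344 ≈ 2694 m/s.
Total Δv = 4376 + 4639 + 2694 = 11709 m/s.

Δv ≈ 11700 m/s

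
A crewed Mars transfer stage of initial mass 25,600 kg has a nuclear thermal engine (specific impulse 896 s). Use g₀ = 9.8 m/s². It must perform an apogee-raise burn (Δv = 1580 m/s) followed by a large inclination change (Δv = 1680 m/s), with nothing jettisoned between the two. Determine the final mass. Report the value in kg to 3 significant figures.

v_e = Isp · g₀ = 896 × 9.8 = 8780.8 m/s.
After the first burn: m = 25600 × exp(−1580/8780.8) = 25600 × 0.83532 = 21,384.2 kg.
After the second burn: m = 21,384.2 × exp(−1680/8780.8) = 21,384.2 × 0.82586 = 17,660.4 kg.

final mass ≈ 17700 kg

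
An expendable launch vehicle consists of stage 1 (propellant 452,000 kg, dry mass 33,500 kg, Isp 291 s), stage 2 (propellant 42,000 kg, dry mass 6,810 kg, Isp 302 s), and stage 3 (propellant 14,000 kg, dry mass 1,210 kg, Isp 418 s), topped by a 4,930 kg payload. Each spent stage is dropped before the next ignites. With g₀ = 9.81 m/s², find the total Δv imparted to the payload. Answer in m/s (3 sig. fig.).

Δv ≈ 12500 m/s

Ignition mass of stage 1 = 452,000+33,500 + 42,000+6,810 + 14,000+1,210 + 4,930 = 554,450 kg.
Stage 1: m₀ = 554,450 kg, m_f = 554,450 − 452,000 = 102,450 kg; Δv = 291×9.81×ln(5.412) = 2854.7×1.6886 ≈ 4820 m/s.
Stage 2: m₀ = 68,950 kg, m_f = 68,950 − 42,000 = 26,950 kg; Δv = 302×9.81×ln(2.558) = 2962.6×0.9394 ≈ 2783 m/s.
Stage 3: m₀ = 20,140 kg, m_f = 20,140 − 14,000 = 6,140 kg; Δv = 418×9.81×ln(3.28) = 4100.6×1.1879 ≈ 4871 m/s.
Total Δv = 4820 + 2783 + 4871 = 12474 m/s.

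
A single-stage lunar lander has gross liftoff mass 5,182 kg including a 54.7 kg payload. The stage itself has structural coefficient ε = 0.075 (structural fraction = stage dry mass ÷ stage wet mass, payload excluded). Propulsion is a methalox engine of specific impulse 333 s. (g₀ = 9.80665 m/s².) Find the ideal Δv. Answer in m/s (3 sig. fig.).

Δv ≈ 8060 m/s

Stage wet mass = m₀ − payload = 5,182 − 54.7 = 5,127.3 kg.
Stage dry mass = ε × stage wet mass = 0.075 × 5,127.3 = 384.548 kg.
Burnout mass m_f = stage dry + payload = 384.548 + 54.7 = 439.248 kg.
v_e = Isp · g₀ = 333 × 9.80665 = 3265.6 m/s.
By the Tsiolkovsky rocket equation, Δv = v_e · ln(5,182/439.248) = 3265.6 × ln(11.8) = 3265.6 × 2.4679 ≈ 8059 m/s.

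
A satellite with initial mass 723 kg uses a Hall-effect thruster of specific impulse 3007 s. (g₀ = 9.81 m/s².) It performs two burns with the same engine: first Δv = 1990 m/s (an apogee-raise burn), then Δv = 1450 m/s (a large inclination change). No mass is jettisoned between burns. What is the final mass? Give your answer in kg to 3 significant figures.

final mass ≈ 643 kg

v_e = Isp · g₀ = 3007 × 9.81 = 29498.7 m/s.
After the first burn: m = 723 × exp(−1990/29498.7) = 723 × 0.93476 = 675.831 kg.
After the second burn: m = 675.831 × exp(−1450/29498.7) = 675.831 × 0.95203 = 643.411 kg.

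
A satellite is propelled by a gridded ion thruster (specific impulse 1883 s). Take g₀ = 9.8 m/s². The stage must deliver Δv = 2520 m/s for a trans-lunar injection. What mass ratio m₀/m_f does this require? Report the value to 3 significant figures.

v_e = Isp · g₀ = 1883 × 9.8 = 18453.4 m/s.
m₀/m_f = exp(Δv / v_e) = exp(2520 / 18453.4) = exp(0.1366) = 1.1463.

mass ratio ≈ 1.15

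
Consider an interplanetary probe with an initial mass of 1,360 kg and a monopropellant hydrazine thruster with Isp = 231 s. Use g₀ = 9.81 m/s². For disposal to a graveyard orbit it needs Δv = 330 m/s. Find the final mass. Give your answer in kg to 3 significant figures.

v_e = Isp · g₀ = 231 × 9.81 = 2266.1 m/s.
m₀/m_f = exp(Δv / v_e) = exp(330 / 2266.1) = exp(0.1456) = 1.1568.
m_f = m₀ / 1.1568 = 1,360 / 1.1568 = 1,175.66 kg.

final mass ≈ 1180 kg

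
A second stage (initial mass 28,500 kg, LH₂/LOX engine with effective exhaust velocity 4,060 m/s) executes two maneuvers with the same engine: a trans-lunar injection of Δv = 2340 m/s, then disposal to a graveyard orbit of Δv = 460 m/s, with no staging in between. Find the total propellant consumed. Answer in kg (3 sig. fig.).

After the first burn: m = 28500 × exp(−2340/4060.0) = 28500 × 0.56194 = 16,015.3 kg.
After the second burn: m = 16,015.3 × exp(−460/4060.0) = 16,015.3 × 0.89288 = 14,299.7 kg.
Total propellant = m₀ − m_final = 28500 − 14,299.7 = 14,200.3 kg.

total propellant consumed ≈ 14200 kg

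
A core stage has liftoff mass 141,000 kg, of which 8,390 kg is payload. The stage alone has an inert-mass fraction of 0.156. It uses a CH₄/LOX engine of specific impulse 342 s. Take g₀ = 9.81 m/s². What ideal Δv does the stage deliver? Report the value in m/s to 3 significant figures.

Stage wet mass = m₀ − payload = 141,000 − 8,390 = 132,610 kg.
Stage dry mass = ε × stage wet mass = 0.156 × 132,610 = 20,687.2 kg.
Burnout mass m_f = stage dry + payload = 20,687.2 + 8,390 = 29,077.2 kg.
v_e = Isp · g₀ = 342 × 9.81 = 3355.0 m/s.
Δv = v_e · ln(141,000/29,077.2) = 3355.0 × ln(4.849) = 3355.0 × 1.5788 ≈ 5297 m/s.

Δv ≈ 5300 m/s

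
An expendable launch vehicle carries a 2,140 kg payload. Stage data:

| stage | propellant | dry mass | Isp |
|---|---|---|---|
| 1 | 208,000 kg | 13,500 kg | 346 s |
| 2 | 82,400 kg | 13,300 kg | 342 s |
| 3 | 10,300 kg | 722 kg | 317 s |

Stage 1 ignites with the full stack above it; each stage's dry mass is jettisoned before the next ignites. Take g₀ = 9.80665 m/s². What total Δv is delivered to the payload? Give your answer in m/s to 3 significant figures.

Δv ≈ 12900 m/s

Ignition mass of stage 1 = 208,000+13,500 + 82,400+13,300 + 10,300+722 + 2,140 = 330,362 kg.
Stage 1: m₀ = 330,362 kg, m_f = 330,362 − 208,000 = 122,362 kg; Δv = 346×9.80665×ln(2.7) = 3393.1×0.9932 ≈ 3370 m/s.
Stage 2: m₀ = 108,862 kg, m_f = 108,862 − 82,400 = 26,462 kg; Δv = 342×9.80665×ln(4.114) = 3353.9×1.4144 ≈ 4744 m/s.
Stage 3: m₀ = 13,162 kg, m_f = 13,162 − 10,300 = 2,862 kg; Δv = 317×9.80665×ln(4.599) = 3108.7×1.5258 ≈ 4743 m/s.
Total Δv = 3370 + 4744 + 4743 = 12857 m/s.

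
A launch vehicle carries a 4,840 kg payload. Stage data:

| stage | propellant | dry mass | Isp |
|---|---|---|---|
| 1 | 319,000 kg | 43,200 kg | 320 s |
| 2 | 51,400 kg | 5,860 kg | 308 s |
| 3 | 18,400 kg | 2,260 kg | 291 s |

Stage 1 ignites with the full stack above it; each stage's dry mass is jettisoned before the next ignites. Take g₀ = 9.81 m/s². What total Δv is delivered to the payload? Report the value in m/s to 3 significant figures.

Δv ≈ 10500 m/s

Ignition mass of stage 1 = 319,000+43,200 + 51,400+5,860 + 18,400+2,260 + 4,840 = 444,960 kg.
Stage 1: m₀ = 444,960 kg, m_f = 444,960 − 319,000 = 125,960 kg; Δv = 320×9.81×ln(3.533) = 3139.2×1.2620 ≈ 3962 m/s.
Stage 2: m₀ = 82,760 kg, m_f = 82,760 − 51,400 = 31,360 kg; Δv = 308×9.81×ln(2.639) = 3021.5×0.9704 ≈ 2932 m/s.
Stage 3: m₀ = 25,500 kg, m_f = 25,500 − 18,400 = 7,100 kg; Δv = 291×9.81×ln(3.592) = 2854.7×1.2786 ≈ 3650 m/s.
Total Δv = 3962 + 2932 + 3650 = 10544 m/s.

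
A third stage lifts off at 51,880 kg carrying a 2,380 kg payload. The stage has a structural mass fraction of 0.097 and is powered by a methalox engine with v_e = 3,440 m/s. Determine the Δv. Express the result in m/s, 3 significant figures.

Stage wet mass = m₀ − payload = 51,880 − 2,380 = 49,500 kg.
Stage dry mass = ε × stage wet mass = 0.097 × 49,500 = 4,801.5 kg.
Burnout mass m_f = stage dry + payload = 4,801.5 + 2,380 = 7,181.5 kg.
Δv = v_e · ln(51,880/7,181.5) = 3440.0 × ln(7.224) = 3440.0 × 1.9774 ≈ 6802 m/s.

Δv ≈ 6800 m/s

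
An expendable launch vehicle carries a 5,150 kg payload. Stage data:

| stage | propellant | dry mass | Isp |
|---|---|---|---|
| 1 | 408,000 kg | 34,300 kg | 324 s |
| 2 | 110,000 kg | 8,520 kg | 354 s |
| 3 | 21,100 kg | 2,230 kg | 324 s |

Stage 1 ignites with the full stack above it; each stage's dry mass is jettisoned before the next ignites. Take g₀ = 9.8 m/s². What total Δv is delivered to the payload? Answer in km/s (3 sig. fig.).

Δv ≈ 12.8 km/s

Ignition mass of stage 1 = 408,000+34,300 + 110,000+8,520 + 21,100+2,230 + 5,150 = 589,300 kg.
Stage 1: m₀ = 589,300 kg, m_f = 589,300 − 408,000 = 181,300 kg; Δv = 324×9.8×ln(3.25) = 3175.2×1.1788 ≈ 3743 m/s.
Stage 2: m₀ = 147,000 kg, m_f = 147,000 − 110,000 = 37,000 kg; Δv = 354×9.8×ln(3.973) = 3469.2×1.3795 ≈ 4786 m/s.
Stage 3: m₀ = 28,480 kg, m_f = 28,480 − 21,100 = 7,380 kg; Δv = 324×9.8×ln(3.859) = 3175.2×1.3504 ≈ 4288 m/s.
Total Δv = 3743 + 4786 + 4288 = 12817 m/s.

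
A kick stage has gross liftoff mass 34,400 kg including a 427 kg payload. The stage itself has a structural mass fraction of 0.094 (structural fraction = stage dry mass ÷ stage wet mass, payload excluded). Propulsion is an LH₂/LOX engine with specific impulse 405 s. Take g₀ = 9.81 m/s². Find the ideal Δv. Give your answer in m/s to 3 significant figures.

Stage wet mass = m₀ − payload = 34,400 − 427 = 33,973 kg.
Stage dry mass = ε × stage wet mass = 0.094 × 33,973 = 3,193.46 kg.
Burnout mass m_f = stage dry + payload = 3,193.46 + 427 = 3,620.46 kg.
v_e = Isp · g₀ = 405 × 9.81 = 3973.1 m/s.
Rocket equation: Δv = v_e · ln(34,400/3,620.46) = 3973.1 × ln(9.502) = 3973.1 × 2.2515 ≈ 8945 m/s.

Δv ≈ 8950 m/s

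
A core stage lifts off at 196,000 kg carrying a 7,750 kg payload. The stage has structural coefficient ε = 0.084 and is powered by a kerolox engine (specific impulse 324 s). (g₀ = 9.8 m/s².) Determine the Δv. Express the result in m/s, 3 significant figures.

Stage wet mass = m₀ − payload = 196,000 − 7,750 = 188,250 kg.
Stage dry mass = ε × stage wet mass = 0.084 × 188,250 = 15,813 kg.
Burnout mass m_f = stage dry + payload = 15,813 + 7,750 = 23,563 kg.
v_e = Isp · g₀ = 324 × 9.8 = 3175.2 m/s.
Δv = v_e · ln(196,000/23,563) = 3175.2 × ln(8.318) = 3175.2 × 2.1184 ≈ 6726 m/s.

Δv ≈ 6730 m/s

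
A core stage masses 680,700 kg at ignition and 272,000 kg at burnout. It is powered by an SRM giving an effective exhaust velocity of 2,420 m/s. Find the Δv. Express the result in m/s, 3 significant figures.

Δv ≈ 2220 m/s

From the ideal rocket equation, Δv = v_e · ln(m₀/m_f) = 2420.0 × ln(2.503) = 2420.0 × 0.9173 ≈ 2219.9 m/s.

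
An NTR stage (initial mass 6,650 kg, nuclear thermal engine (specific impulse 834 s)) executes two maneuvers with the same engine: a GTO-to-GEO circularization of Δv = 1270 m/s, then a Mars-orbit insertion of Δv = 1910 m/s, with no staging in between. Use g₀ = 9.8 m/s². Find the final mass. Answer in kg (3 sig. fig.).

final mass ≈ 4510 kg

v_e = Isp · g₀ = 834 × 9.8 = 8173.2 m/s.
After the first burn: m = 6650 × exp(−1270/8173.2) = 6650 × 0.85608 = 5,692.93 kg.
After the second burn: m = 5,692.93 × exp(−1910/8173.2) = 5,692.93 × 0.79161 = 4,506.58 kg.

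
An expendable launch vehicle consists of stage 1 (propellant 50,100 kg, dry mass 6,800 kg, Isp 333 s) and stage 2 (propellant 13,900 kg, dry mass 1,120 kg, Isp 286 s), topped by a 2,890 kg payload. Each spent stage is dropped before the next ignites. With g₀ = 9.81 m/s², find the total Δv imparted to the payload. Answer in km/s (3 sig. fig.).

Δv ≈ 7.82 km/s

Ignition mass of stage 1 = 50,100+6,800 + 13,900+1,120 + 2,890 = 74,810 kg.
Stage 1: m₀ = 74,810 kg, m_f = 74,810 − 50,100 = 24,710 kg; Δv = 333×9.81×ln(3.028) = 3266.7×1.1077 ≈ 3619 m/s.
Stage 2: m₀ = 17,910 kg, m_f = 17,910 − 13,900 = 4,010 kg; Δv = 286×9.81×ln(4.466) = 2805.7×1.4966 ≈ 4199 m/s.
Total Δv = 3619 + 4199 = 7818 m/s.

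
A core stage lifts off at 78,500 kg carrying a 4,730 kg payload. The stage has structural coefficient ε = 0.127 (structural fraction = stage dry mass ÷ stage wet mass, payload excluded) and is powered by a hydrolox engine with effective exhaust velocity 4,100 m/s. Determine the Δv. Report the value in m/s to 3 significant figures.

Stage wet mass = m₀ − payload = 78,500 − 4,730 = 73,770 kg.
Stage dry mass = ε × stage wet mass = 0.127 × 73,770 = 9,368.79 kg.
Burnout mass m_f = stage dry + payload = 9,368.79 + 4,730 = 14,098.79 kg.
Δv = v_e · ln(78,500/14,098.79) = 4100.0 × ln(5.568) = 4100.0 × 1.7170 ≈ 7040 m/s.

Δv ≈ 7040 m/s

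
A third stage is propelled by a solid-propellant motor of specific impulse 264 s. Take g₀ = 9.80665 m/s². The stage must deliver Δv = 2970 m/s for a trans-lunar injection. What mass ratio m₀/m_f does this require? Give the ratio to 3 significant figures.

v_e = Isp · g₀ = 264 × 9.80665 = 2589.0 m/s.
Using Δv = v_e ln(m₀/m_f): m₀/m_f = exp(Δv / v_e) = exp(2970 / 2589.0) = exp(1.1472) = 3.1493.

mass ratio ≈ 3.15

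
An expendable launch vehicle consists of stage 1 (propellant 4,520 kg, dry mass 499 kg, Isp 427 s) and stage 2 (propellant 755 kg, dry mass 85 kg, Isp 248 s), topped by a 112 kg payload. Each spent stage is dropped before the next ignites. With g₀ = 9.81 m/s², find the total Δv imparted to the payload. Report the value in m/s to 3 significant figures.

Ignition mass of stage 1 = 4,520+499 + 755+85 + 112 = 5,971 kg.
Stage 1: m₀ = 5,971 kg, m_f = 5,971 − 4,520 = 1,451 kg; Δv = 427×9.81×ln(4.115) = 4188.9×1.4147 ≈ 5926 m/s.
Stage 2: m₀ = 952 kg, m_f = 952 − 755 = 197 kg; Δv = 248×9.81×ln(4.832) = 2432.9×1.5754 ≈ 3833 m/s.
Total Δv = 5926 + 3833 = 9759 m/s.

Δv ≈ 9760 m/s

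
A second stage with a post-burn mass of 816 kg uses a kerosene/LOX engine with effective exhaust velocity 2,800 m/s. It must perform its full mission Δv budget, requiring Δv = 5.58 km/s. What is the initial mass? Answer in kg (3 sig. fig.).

initial mass ≈ 5990 kg

From the ideal rocket equation, m₀/m_f = exp(Δv / v_e) = exp(5580 / 2800.0) = exp(1.9929) = 7.3365.
m₀ = m_f × 7.3365 = 816 × 7.3365 = 5,986.58 kg.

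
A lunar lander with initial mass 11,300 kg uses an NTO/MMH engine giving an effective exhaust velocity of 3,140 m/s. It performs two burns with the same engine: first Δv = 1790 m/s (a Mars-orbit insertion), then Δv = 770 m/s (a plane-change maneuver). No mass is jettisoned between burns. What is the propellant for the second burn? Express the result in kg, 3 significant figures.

After the first burn: m = 11300 × exp(−1790/3140.0) = 11300 × 0.56549 = 6,390.04 kg.
After the second burn: m = 6,390.04 × exp(−770/3140.0) = 6,390.04 × 0.78253 = 5,000.4 kg.
Second-burn propellant = 6,390.04 − 5,000.4 = 1,389.64 kg.

propellant for the second burn ≈ 1390 kg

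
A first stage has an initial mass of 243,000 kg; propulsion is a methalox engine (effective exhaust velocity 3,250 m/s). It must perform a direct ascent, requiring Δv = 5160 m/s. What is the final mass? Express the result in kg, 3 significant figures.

final mass ≈ 49700 kg

Rocket equation: m₀/m_f = exp(Δv / v_e) = exp(5160 / 3250.0) = exp(1.5877) = 4.8924.
m_f = m₀ / 4.8924 = 243,000 / 4.8924 = 49,668.9 kg.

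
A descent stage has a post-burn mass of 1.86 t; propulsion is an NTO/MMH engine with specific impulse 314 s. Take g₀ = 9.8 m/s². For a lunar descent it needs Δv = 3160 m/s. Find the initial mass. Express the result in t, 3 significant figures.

v_e = Isp · g₀ = 314 × 9.8 = 3077.2 m/s.
m₀/m_f = exp(Δv / v_e) = exp(3160 / 3077.2) = exp(1.0269) = 2.7924.
m₀ = m_f × 2.7924 = 1.86 × 2.7924 = 5.19386 t.

initial mass ≈ 5.19 t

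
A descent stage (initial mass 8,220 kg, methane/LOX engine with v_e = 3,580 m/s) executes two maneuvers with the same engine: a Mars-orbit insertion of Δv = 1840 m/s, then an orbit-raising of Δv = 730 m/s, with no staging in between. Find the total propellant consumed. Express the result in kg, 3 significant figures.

After the first burn: m = 8220 × exp(−1840/3580.0) = 8220 × 0.59812 = 4,916.55 kg.
After the second burn: m = 4,916.55 × exp(−730/3580.0) = 4,916.55 × 0.81554 = 4,009.64 kg.
Total propellant = m₀ − m_final = 8220 − 4,009.64 = 4,210.36 kg.

total propellant consumed ≈ 4210 kg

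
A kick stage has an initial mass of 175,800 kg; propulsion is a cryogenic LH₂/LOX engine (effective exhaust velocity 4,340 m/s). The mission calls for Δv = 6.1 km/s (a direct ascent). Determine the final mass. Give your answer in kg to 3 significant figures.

final mass ≈ 43100 kg

Rocket equation: m₀/m_f = exp(Δv / v_e) = exp(6100 / 4340.0) = exp(1.4055) = 4.0777.
m_f = m₀ / 4.0777 = 175,800 / 4.0777 = 43,112.5 kg.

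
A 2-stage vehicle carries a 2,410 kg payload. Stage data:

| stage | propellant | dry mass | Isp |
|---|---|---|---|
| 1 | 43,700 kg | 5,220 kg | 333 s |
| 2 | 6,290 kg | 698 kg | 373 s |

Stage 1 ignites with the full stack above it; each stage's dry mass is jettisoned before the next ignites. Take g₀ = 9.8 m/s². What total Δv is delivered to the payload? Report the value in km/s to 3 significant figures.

Ignition mass of stage 1 = 43,700+5,220 + 6,290+698 + 2,410 = 58,318 kg.
Stage 1: m₀ = 58,318 kg, m_f = 58,318 − 43,700 = 14,618 kg; Δv = 333×9.8×ln(3.989) = 3263.4×1.3837 ≈ 4515 m/s.
Stage 2: m₀ = 9,398 kg, m_f = 9,398 − 6,290 = 3,108 kg; Δv = 373×9.8×ln(3.024) = 3655.4×1.1065 ≈ 4045 m/s.
Total Δv = 4515 + 4045 = 8560 m/s.

Δv ≈ 8.56 km/s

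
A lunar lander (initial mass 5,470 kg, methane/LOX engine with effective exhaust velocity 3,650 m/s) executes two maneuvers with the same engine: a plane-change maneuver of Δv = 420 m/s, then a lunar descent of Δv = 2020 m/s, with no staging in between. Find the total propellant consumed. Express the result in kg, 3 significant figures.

After the first burn: m = 5470 × exp(−420/3650.0) = 5470 × 0.89131 = 4,875.47 kg.
After the second burn: m = 4,875.47 × exp(−2020/3650.0) = 4,875.47 × 0.57498 = 2,803.3 kg.
Total propellant = m₀ − m_final = 5470 − 2,803.3 = 2,666.7 kg.

total propellant consumed ≈ 2670 kg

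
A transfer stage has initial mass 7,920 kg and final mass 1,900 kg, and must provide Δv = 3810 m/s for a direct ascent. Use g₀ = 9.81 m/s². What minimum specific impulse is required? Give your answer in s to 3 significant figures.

ln(m₀/m_f) = ln(7920/1900) = ln(4.168) = 1.4275.
v_e = Δv / ln(m₀/m_f) = 3810 / 1.4275 = 2668.9 m/s.
Isp = v_e / g₀ = 2668.9 / 9.81 = 272.1 s.

Isp ≈ 272 s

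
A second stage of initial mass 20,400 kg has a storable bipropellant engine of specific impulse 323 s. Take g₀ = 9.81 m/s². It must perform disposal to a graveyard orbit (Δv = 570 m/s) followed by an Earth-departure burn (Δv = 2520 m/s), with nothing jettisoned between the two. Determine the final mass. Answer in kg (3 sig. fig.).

v_e = Isp · g₀ = 323 × 9.81 = 3168.6 m/s.
After the first burn: m = 20400 × exp(−570/3168.6) = 20400 × 0.83536 = 17,041.3 kg.
After the second burn: m = 17,041.3 × exp(−2520/3168.6) = 17,041.3 × 0.45145 = 7,693.29 kg.

final mass ≈ 7690 kg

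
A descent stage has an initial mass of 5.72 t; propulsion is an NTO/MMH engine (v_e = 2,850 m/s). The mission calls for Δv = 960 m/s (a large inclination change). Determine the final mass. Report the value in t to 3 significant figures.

final mass ≈ 4.08 t

m₀/m_f = exp(Δv / v_e) = exp(960 / 2850.0) = exp(0.3368) = 1.4005.
m_f = m₀ / 1.4005 = 5.72 / 1.4005 = 4.08426 t.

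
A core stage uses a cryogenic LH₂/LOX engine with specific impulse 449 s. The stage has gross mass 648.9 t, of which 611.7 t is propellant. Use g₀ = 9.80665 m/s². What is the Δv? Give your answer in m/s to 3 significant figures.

Δv ≈ 12600 m/s

v_e = Isp · g₀ = 449 × 9.80665 = 4403.2 m/s.
m_f = m₀ − m_prop = 648.9 − 611.7 = 37.2 t.
Δv = v_e · ln(m₀/m_f) = 4403.2 × ln(17.44) = 4403.2 × 2.8590 ≈ 12588.6 m/s.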